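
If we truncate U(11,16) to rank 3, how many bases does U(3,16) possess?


Truncating U(11,16) to rank 3 gives U(3,16).
Bases of U(3,16) are all 3-element subsets of 16 elements.
Number of bases = C(16,3) = 16! / (3! * 13!) = 560.

560


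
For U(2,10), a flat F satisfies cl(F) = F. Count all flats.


Flats of U(2,10): every subset of size < 2 is a flat, plus E itself.
Count = (10 choose 0) + (10 choose 1) + 1
     = 1 + 10 + 1
     = 12.

12


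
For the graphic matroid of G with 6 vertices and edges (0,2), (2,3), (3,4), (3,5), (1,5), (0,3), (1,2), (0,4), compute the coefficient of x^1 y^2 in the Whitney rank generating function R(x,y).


R(x,y) = sum over A in 2^E of x^(r(E)-r(A)) * y^(|A|-r(A)).
G has 6 vertices, 8 edges. r(E) = 5.
Enumerate all 2^8 = 256 subsets.
Count subsets with r(E)-r(A)=1 and |A|-r(A)=2: 4.

4


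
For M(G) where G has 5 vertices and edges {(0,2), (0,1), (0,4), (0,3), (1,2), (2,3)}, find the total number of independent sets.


An independent set in a graphic matroid is an acyclic edge subset.
G has 5 vertices and 6 edges.
Enumerate all 2^6 = 64 subsets, checking for acyclicity.
Total independent sets = 48.

48


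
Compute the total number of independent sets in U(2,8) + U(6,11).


For a direct sum, |I(M1+M2)| = |I(M1)| * |I(M2)|.
|I(U(2,8))| = sum C(8,k) for k=0..2 = 37.
|I(U(6,11))| = sum C(11,k) for k=0..6 = 1486.
Total = 37 * 1486 = 54982.

54982


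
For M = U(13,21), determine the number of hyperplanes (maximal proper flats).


Hyperplanes of U(13,21) are flats of rank 12.
In a uniform matroid, these are exactly the (12)-element subsets.
Count = (21 choose 12) = 293930.

293930


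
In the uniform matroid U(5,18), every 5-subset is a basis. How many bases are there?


Bases of U(5,18) are all 5-element subsets of the 18-element ground set.
Number of bases = C(18,5).
(18 choose 5) = 8568.

8568


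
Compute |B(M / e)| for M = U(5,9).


Contracting e from U(5,9) gives U(4,8).
Bases of U(4,8) = C(8,4) = 8! / (4! * 4!) = 70.

70


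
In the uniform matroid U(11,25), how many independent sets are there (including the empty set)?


Independent sets of U(11,25) are all subsets of size <= 11.
Count = (25 choose 0) + (25 choose 1) + (25 choose 2) + (25 choose 3) + (25 choose 4) + (25 choose 5) + (25 choose 6) + (25 choose 7) + (25 choose 8) + (25 choose 9) + (25 choose 10) + (25 choose 11)
     = 1 + 25 + 300 + 2300 + 12650 + 53130 + 177100 + 480700 + 1081575 + 2042975 + 3268760 + 4457400
     = 11576916.

11576916


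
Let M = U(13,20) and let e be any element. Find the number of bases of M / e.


Contracting e from U(13,20) gives U(12,19).
Bases of U(12,19) = C(19,12) = 19! / (12! * 7!) = 50388.

50388


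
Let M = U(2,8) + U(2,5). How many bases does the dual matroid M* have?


(M1+M2)* = M1* + M2*.
M1* = U(6,8), bases: C(8,6) = 28.
M2* = U(3,5), bases: C(5,3) = 10.
|B(M*)| = 28 * 10 = 280.

280


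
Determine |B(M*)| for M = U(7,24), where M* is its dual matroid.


The dual of U(r,n) is U(n-r, n) = U(17,24).
Bases of U(17,24) are all (17)-element subsets.
|B(M*)| = (24 choose 17) = 346104.

346104


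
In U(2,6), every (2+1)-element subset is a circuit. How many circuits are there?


In U(2,6), circuits are the (3)-element subsets.
Any set of 3 elements is dependent, and removing any one element gives
an independent set of size 2, so it is a minimal dependent set.
Number of circuits = C(6,3) = 6! / (3! * 3!) = 20.

20


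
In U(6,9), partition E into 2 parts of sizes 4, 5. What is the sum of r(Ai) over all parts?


r(Ai) = min(|Ai|, 6) for each part.
Sum = min(4,6) + min(5,6)
    = 4 + 5
    = 9.

9


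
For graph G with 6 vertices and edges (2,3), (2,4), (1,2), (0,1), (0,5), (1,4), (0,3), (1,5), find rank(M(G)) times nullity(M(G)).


r(M) = |V| - c = 6 - 1 = 5.
nullity = |E| - r(M) = 8 - 5 = 3.
Product = 5 * 3 = 15.

15


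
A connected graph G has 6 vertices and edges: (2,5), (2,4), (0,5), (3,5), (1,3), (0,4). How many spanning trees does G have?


By Kirchhoff's matrix tree theorem, the number of spanning trees equals
the determinant of any cofactor of the Laplacian matrix L.
G has 6 vertices and 6 edges.
Computing the (5 x 5) cofactor determinant gives 4.

4


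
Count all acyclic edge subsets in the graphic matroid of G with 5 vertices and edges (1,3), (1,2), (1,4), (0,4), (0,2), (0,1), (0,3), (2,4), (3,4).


An independent set in a graphic matroid is an acyclic edge subset.
G has 5 vertices and 9 edges.
Enumerate all 2^9 = 512 subsets, checking for acyclicity.
Total independent sets = 198.

198


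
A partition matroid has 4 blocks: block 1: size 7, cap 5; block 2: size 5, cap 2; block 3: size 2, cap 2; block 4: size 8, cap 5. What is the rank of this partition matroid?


Rank of a partition matroid = sum of min(|Si|, ci) for each block.
= min(7,5) + min(5,2) + min(2,2) + min(8,5)
= 5 + 2 + 2 + 5
= 14.

14


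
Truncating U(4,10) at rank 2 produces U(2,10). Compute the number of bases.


Truncating U(4,10) to rank 2 gives U(2,10).
Bases of U(2,10) are all 2-element subsets of 10 elements.
Number of bases = C(10,2) = (10 * 9) / (1 * 2) = 45.

45


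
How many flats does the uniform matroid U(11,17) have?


Flats of U(11,17): every subset of size < 11 is a flat, plus E itself.
Count = (17 choose 0) + (17 choose 1) + (17 choose 2) + (17 choose 3) + (17 choose 4) + (17 choose 5) + (17 choose 6) + (17 choose 7) + (17 choose 8) + (17 choose 9) + (17 choose 10) + 1
     = 1 + 17 + 136 + 680 + 2380 + 6188 + 12376 + 19448 + 24310 + 24310 + 19448 + 1
     = 109295.

109295


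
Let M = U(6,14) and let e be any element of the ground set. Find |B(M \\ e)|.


Deleting e from U(6,14) gives U(6,13) since n > r.
Bases of U(6,13) = C(13,6) = 13! / (6! * 7!) = 1716.

1716


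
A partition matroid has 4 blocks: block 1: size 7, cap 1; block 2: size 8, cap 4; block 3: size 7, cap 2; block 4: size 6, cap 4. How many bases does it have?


A basis picks exactly ci elements from block i.
Number of bases = product of C(|Si|, ci).
= C(7,1) * C(8,4) * C(7,2) * C(6,4)
= 7 * 70 * 21 * 15
= 154350.

154350


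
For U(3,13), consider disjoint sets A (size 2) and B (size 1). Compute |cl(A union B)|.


|A union B| = 2 + 1 = 3 (disjoint).
In U(3,13), cl(S) = S if |S| < 3, else cl(S) = E.
Since 3 >= 3, cl(A union B) = E.
|cl(A union B)| = 13.

13


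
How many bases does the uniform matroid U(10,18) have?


Bases of U(10,18) are all 10-element subsets of the 18-element ground set.
Number of bases = C(18,10).
C(18,10) = 43758.

43758


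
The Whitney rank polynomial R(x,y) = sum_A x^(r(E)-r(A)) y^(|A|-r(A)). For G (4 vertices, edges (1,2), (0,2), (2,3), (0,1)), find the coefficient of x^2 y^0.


R(x,y) = sum over A in 2^E of x^(r(E)-r(A)) * y^(|A|-r(A)).
G has 4 vertices, 4 edges. r(E) = 3.
Enumerate all 2^4 = 16 subsets.
Count subsets with r(E)-r(A)=2 and |A|-r(A)=0: 4.

4


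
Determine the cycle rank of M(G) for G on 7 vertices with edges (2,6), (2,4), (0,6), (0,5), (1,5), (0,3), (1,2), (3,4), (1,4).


Cycle rank (nullity) = |E| - r(M) = |E| - (|V| - c).
|E| = 9, |V| = 7, c = 1.
Nullity = 9 - (7 - 1) = 9 - 6 = 3.

3


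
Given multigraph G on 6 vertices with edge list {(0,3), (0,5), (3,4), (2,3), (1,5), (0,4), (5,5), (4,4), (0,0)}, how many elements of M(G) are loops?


In a graphic matroid, a loop is a self-loop edge (u,u) with rank 0.
Examining all 9 edges for self-loops...
Self-loops found: (5,5), (4,4), (0,0)
Number of loops = 3.

3


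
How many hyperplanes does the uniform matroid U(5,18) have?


Hyperplanes of U(5,18) are flats of rank 4.
In a uniform matroid, these are exactly the (4)-element subsets.
Count = C(18,4) = (18 * 17 * 16 * 15) / (1 * 2 * 3 * 4) = 3060.

3060


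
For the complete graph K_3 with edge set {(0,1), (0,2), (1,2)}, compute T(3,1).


T(K_3; x,y) = x^2 + x + y.
T(3,1) = 9 + 3 + 1 = 13.

13


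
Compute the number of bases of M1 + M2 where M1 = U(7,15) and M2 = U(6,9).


Bases of a direct sum M1 + M2: |B| = |B(M1)| * |B(M2)|.
|B(U(7,15))| = C(15,7) = 6435.
|B(U(6,9))| = C(9,6) = 84.
Total bases = 6435 * 84 = 540540.

540540


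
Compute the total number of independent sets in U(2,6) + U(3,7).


For a direct sum, |I(M1+M2)| = |I(M1)| * |I(M2)|.
|I(U(2,6))| = sum C(6,k) for k=0..2 = 22.
|I(U(3,7))| = sum C(7,k) for k=0..3 = 64.
Total = 22 * 64 = 1408.

1408


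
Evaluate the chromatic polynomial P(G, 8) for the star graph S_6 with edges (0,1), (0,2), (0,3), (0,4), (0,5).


P(tree, k) = k * (k-1)^(5) for any tree on 6 vertices.
P(8) = 8 * 7^5 = 8 * 16807 = 134456.

134456


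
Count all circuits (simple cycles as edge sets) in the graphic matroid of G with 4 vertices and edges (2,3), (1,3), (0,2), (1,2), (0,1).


A circuit in a graphic matroid = edge set of a simple cycle.
G has 4 vertices and 5 edges.
Enumerating all minimal edge subsets forming cycles...
Total circuits found: 3.

3


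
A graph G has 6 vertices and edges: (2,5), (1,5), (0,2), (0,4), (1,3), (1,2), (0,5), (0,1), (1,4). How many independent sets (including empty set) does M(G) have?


An independent set in a graphic matroid is an acyclic edge subset.
G has 6 vertices and 9 edges.
Enumerate all 2^9 = 512 subsets, checking for acyclicity.
Total independent sets = 256.

256


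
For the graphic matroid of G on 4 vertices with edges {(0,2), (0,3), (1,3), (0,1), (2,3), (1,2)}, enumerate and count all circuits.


A circuit in a graphic matroid = edge set of a simple cycle.
G has 4 vertices and 6 edges.
Enumerating all minimal edge subsets forming cycles...
Total circuits found: 7.

7


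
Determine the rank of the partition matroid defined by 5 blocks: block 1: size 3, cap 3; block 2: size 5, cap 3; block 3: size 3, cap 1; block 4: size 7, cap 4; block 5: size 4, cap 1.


Rank of a partition matroid = sum of min(|Si|, ci) for each block.
= min(3,3) + min(5,3) + min(3,1) + min(7,4) + min(4,1)
= 3 + 3 + 1 + 4 + 1
= 12.

12


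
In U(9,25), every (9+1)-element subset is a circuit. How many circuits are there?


In U(9,25), circuits are the (10)-element subsets.
Any set of 10 elements is dependent, and removing any one element gives
an independent set of size 9, so it is a minimal dependent set.
Number of circuits = C(25,10) = 25! / (10! * 15!) = 3268760.

3268760


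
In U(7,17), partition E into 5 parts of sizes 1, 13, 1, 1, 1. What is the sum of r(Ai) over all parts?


r(Ai) = min(|Ai|, 7) for each part.
Sum = min(1,7) + min(13,7) + min(1,7) + min(1,7) + min(1,7)
    = 1 + 7 + 1 + 1 + 1
    = 11.

11


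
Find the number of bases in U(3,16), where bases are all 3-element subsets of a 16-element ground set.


Bases of U(3,16) are all 3-element subsets of the 16-element ground set.
Number of bases = C(16,3).
C(16,3) = (16 * 15 * 14) / (1 * 2 * 3) = 560.

560


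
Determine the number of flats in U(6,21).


Flats of U(6,21): every subset of size < 6 is a flat, plus E itself.
Count = C(21,0) + C(21,1) + C(21,2) + C(21,3) + C(21,4) + C(21,5) + 1
     = 1 + 21 + 210 + 1330 + 5985 + 20349 + 1
     = 27897.

27897


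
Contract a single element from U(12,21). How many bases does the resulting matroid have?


Contracting e from U(12,21) gives U(11,20).
Bases of U(11,20) = C(20,11) = 167960.

167960


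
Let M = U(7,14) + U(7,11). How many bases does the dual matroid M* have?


(M1+M2)* = M1* + M2*.
M1* = U(7,14), bases: C(14,7) = 3432.
M2* = U(4,11), bases: C(11,4) = 330.
|B(M*)| = 3432 * 330 = 1132560.

1132560


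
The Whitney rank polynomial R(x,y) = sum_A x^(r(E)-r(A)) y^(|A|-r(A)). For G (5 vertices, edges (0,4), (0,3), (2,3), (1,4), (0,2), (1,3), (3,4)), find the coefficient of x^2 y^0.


R(x,y) = sum over A in 2^E of x^(r(E)-r(A)) * y^(|A|-r(A)).
G has 5 vertices, 7 edges. r(E) = 4.
Enumerate all 2^7 = 128 subsets.
Count subsets with r(E)-r(A)=2 and |A|-r(A)=0: 21.

21


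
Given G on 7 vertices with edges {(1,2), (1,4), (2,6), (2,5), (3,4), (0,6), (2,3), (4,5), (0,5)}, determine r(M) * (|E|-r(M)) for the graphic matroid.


r(M) = |V| - c = 7 - 1 = 6.
nullity = |E| - r(M) = 9 - 6 = 3.
Product = 6 * 3 = 18.

18


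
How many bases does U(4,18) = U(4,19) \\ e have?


Deleting e from U(4,19) gives U(4,18) since n > r.
Bases of U(4,18) = (18 choose 4) = 3060.

3060


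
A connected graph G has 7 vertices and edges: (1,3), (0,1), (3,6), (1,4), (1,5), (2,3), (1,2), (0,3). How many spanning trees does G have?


By Kirchhoff's matrix tree theorem, the number of spanning trees equals
the determinant of any cofactor of the Laplacian matrix L.
G has 7 vertices and 8 edges.
Computing the (6 x 6) cofactor determinant gives 8.

8


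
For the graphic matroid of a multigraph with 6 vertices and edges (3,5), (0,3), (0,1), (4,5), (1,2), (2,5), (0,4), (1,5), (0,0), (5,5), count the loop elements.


In a graphic matroid, a loop is a self-loop edge (u,u) with rank 0.
Examining all 10 edges for self-loops...
Self-loops found: (0,0), (5,5)
Number of loops = 2.

2


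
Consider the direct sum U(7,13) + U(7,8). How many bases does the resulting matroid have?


Bases of a direct sum M1 + M2: |B| = |B(M1)| * |B(M2)|.
|B(U(7,13))| = C(13,7) = 1716.
|B(U(7,8))| = C(8,7) = 8.
Total bases = 1716 * 8 = 13728.

13728


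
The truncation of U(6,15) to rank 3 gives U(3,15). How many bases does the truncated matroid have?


Truncating U(6,15) to rank 3 gives U(3,15).
Bases of U(3,15) are all 3-element subsets of 15 elements.
Number of bases = C(15,3) = 15! / (3! * 12!) = 455.

455


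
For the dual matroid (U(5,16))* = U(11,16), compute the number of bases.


The dual of U(r,n) is U(n-r, n) = U(11,16).
Bases of U(11,16) are all (11)-element subsets.
|B(M*)| = (16 choose 11) = 4368.

4368


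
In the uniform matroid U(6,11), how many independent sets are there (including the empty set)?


Independent sets of U(6,11) are all subsets of size <= 6.
Count = (11 choose 0) + (11 choose 1) + (11 choose 2) + (11 choose 3) + (11 choose 4) + (11 choose 5) + (11 choose 6)
     = 1 + 11 + 55 + 165 + 330 + 462 + 462
     = 1486.

1486


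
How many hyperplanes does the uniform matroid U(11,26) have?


Hyperplanes of U(11,26) are flats of rank 10.
In a uniform matroid, these are exactly the (10)-element subsets.
Count = (26 choose 10) = 5311735.

5311735


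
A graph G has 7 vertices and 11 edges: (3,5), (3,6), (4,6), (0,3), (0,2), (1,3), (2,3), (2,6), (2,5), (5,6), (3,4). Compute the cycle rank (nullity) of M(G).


Cycle rank (nullity) = |E| - r(M) = |E| - (|V| - c).
|E| = 11, |V| = 7, c = 1.
Nullity = 11 - (7 - 1) = 11 - 6 = 5.

5


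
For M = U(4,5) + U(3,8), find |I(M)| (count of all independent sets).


For a direct sum, |I(M1+M2)| = |I(M1)| * |I(M2)|.
|I(U(4,5))| = sum C(5,k) for k=0..4 = 31.
|I(U(3,8))| = sum C(8,k) for k=0..3 = 93.
Total = 31 * 93 = 2883.

2883


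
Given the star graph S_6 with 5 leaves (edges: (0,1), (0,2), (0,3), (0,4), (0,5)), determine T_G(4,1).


A star on 6 vertices is a tree with 5 edges.
T(x,y) = x^(5) for any tree.
T(4,1) = 4^5 = 1024.

1024


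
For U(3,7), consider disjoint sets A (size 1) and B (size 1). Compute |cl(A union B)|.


|A union B| = 1 + 1 = 2 (disjoint).
In U(3,7), cl(S) = S if |S| < 3, else cl(S) = E.
Since 2 < 3, cl(A union B) = A union B.
|cl(A union B)| = 2.

2


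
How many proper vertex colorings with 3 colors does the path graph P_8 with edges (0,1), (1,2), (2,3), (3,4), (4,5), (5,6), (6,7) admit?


P(P_8, k) = k * (k-1)^(7).
P(3) = 3 * 2^7 = 3 * 128 = 384.

384


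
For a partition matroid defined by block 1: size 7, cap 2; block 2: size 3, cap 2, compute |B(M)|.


A basis picks exactly ci elements from block i.
Number of bases = product of C(|Si|, ci).
= C(7,2) * C(3,2)
= 21 * 3
= 63.

63


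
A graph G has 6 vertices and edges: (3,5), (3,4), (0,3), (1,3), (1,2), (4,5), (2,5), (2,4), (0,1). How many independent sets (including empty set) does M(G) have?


An independent set in a graphic matroid is an acyclic edge subset.
G has 6 vertices and 9 edges.
Enumerate all 2^9 = 512 subsets, checking for acyclicity.
Total independent sets = 296.

296


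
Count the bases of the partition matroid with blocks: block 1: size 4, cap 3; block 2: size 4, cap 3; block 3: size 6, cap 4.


A basis picks exactly ci elements from block i.
Number of bases = product of C(|Si|, ci).
= C(4,3) * C(4,3) * C(6,4)
= 4 * 4 * 15
= 240.

240


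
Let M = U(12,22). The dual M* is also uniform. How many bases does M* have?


The dual of U(r,n) is U(n-r, n) = U(10,22).
Bases of U(10,22) are all (10)-element subsets.
|B(M*)| = C(22,10) = 646646.

646646


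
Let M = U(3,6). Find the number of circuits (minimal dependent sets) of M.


In U(3,6), circuits are the (4)-element subsets.
Any set of 4 elements is dependent, and removing any one element gives
an independent set of size 3, so it is a minimal dependent set.
Number of circuits = C(6,4) = (6 * 5 * 4 * 3) / (1 * 2 * 3 * 4) = 15.

15


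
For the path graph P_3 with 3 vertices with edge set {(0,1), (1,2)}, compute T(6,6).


A path on 3 vertices is a tree with 2 edges.
T(x,y) = x^(2) for any tree.
T(6,6) = 6^2 = 36.

36


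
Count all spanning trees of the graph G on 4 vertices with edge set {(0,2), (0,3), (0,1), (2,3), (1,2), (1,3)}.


By Kirchhoff's matrix tree theorem, the number of spanning trees equals
the determinant of any cofactor of the Laplacian matrix L.
G has 4 vertices and 6 edges.
Computing the (3 x 3) cofactor determinant gives 16.

16


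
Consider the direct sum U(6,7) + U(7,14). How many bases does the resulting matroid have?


Bases of a direct sum M1 + M2: |B| = |B(M1)| * |B(M2)|.
|B(U(6,7))| = C(7,6) = 7.
|B(U(7,14))| = C(14,7) = 3432.
Total bases = 7 * 3432 = 24024.

24024


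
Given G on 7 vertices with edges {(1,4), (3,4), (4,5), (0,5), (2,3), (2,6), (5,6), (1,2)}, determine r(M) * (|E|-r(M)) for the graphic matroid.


r(M) = |V| - c = 7 - 1 = 6.
nullity = |E| - r(M) = 8 - 6 = 2.
Product = 6 * 2 = 12.

12


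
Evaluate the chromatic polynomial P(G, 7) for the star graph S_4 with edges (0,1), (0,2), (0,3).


P(tree, k) = k * (k-1)^(3) for any tree on 4 vertices.
P(7) = 7 * 6^3 = 7 * 216 = 1512.

1512


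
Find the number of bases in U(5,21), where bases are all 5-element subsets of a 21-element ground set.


Bases of U(5,21) are all 5-element subsets of the 21-element ground set.
Number of bases = C(21,5).
C(21,5) = 21! / (5! * 16!) = 20349.

20349


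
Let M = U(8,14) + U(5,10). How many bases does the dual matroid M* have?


(M1+M2)* = M1* + M2*.
M1* = U(6,14), bases: C(14,6) = 3003.
M2* = U(5,10), bases: C(10,5) = 252.
|B(M*)| = 3003 * 252 = 756756.

756756


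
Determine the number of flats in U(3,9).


Flats of U(3,9): every subset of size < 3 is a flat, plus E itself.
Count = C(9,0) + C(9,1) + C(9,2) + 1
     = 1 + 9 + 36 + 1
     = 47.

47


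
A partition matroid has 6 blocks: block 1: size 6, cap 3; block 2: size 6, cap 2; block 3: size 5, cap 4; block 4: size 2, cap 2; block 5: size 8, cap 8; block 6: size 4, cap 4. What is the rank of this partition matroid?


Rank of a partition matroid = sum of min(|Si|, ci) for each block.
= min(6,3) + min(6,2) + min(5,4) + min(2,2) + min(8,8) + min(4,4)
= 3 + 2 + 4 + 2 + 8 + 4
= 23.

23


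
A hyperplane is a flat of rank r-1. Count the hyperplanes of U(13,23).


Hyperplanes of U(13,23) are flats of rank 12.
In a uniform matroid, these are exactly the (12)-element subsets.
Count = C(23,12) = 23! / (12! * 11!) = 1352078.

1352078


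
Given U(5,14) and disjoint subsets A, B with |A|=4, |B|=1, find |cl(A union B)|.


|A union B| = 4 + 1 = 5 (disjoint).
In U(5,14), cl(S) = S if |S| < 5, else cl(S) = E.
Since 5 >= 5, cl(A union B) = E.
|cl(A union B)| = 14.

14


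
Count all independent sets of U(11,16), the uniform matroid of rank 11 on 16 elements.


Independent sets of U(11,16) are all subsets of size <= 11.
Count = C(16,0) + C(16,1) + C(16,2) + C(16,3) + C(16,4) + C(16,5) + C(16,6) + C(16,7) + C(16,8) + C(16,9) + C(16,10) + C(16,11)
     = 1 + 16 + 120 + 560 + 1820 + 4368 + 8008 + 11440 + 12870 + 11440 + 8008 + 4368
     = 63019.

63019


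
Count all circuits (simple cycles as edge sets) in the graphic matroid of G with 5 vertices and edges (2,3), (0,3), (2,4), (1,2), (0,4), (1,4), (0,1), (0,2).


A circuit in a graphic matroid = edge set of a simple cycle.
G has 5 vertices and 8 edges.
Enumerating all minimal edge subsets forming cycles...
Total circuits found: 12.

12


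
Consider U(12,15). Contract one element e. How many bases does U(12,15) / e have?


Contracting e from U(12,15) gives U(11,14).
Bases of U(11,14) = C(14,11) = 14! / (11! * 3!) = 364.

364


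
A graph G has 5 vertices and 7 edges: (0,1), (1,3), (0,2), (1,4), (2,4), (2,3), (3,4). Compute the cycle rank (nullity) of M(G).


Cycle rank (nullity) = |E| - r(M) = |E| - (|V| - c).
|E| = 7, |V| = 5, c = 1.
Nullity = 7 - (5 - 1) = 7 - 4 = 3.

3


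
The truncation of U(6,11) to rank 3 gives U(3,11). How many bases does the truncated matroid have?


Truncating U(6,11) to rank 3 gives U(3,11).
Bases of U(3,11) are all 3-element subsets of 11 elements.
Number of bases = (11 choose 3) = 165.

165


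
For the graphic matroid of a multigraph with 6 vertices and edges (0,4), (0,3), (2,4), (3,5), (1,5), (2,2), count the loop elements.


In a graphic matroid, a loop is a self-loop edge (u,u) with rank 0.
Examining all 6 edges for self-loops...
Self-loops found: (2,2)
Number of loops = 1.

1


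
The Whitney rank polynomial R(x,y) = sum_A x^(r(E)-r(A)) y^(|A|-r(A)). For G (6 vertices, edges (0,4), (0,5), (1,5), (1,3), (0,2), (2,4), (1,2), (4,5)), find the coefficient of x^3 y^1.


R(x,y) = sum over A in 2^E of x^(r(E)-r(A)) * y^(|A|-r(A)).
G has 6 vertices, 8 edges. r(E) = 5.
Enumerate all 2^8 = 256 subsets.
Count subsets with r(E)-r(A)=3 and |A|-r(A)=1: 2.

2


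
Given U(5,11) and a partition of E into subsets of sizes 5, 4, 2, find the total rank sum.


r(Ai) = min(|Ai|, 5) for each part.
Sum = min(5,5) + min(4,5) + min(2,5)
    = 5 + 4 + 2
    = 11.

11


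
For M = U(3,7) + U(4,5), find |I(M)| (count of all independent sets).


For a direct sum, |I(M1+M2)| = |I(M1)| * |I(M2)|.
|I(U(3,7))| = sum C(7,k) for k=0..3 = 64.
|I(U(4,5))| = sum C(5,k) for k=0..4 = 31.
Total = 64 * 31 = 1984.

1984


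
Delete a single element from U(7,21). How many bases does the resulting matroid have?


Deleting e from U(7,21) gives U(7,20) since n > r.
Bases of U(7,20) = (20 choose 7) = 77520.

77520


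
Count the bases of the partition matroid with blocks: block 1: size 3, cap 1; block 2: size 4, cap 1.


A basis picks exactly ci elements from block i.
Number of bases = product of C(|Si|, ci).
= C(3,1) * C(4,1)
= 3 * 4
= 12.

12


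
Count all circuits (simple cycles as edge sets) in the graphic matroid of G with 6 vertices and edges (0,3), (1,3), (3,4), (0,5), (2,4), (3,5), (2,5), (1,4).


A circuit in a graphic matroid = edge set of a simple cycle.
G has 6 vertices and 8 edges.
Enumerating all minimal edge subsets forming cycles...
Total circuits found: 6.

6


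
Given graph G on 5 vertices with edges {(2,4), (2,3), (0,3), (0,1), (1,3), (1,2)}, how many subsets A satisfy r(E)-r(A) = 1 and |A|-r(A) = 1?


R(x,y) = sum over A in 2^E of x^(r(E)-r(A)) * y^(|A|-r(A)).
G has 5 vertices, 6 edges. r(E) = 4.
Enumerate all 2^6 = 64 subsets.
Count subsets with r(E)-r(A)=1 and |A|-r(A)=1: 7.

7


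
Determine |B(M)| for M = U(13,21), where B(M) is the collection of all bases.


Bases of U(13,21) are all 13-element subsets of the 21-element ground set.
Number of bases = C(21,13).
C(21,13) = 203490.

203490


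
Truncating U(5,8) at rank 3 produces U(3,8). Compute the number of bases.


Truncating U(5,8) to rank 3 gives U(3,8).
Bases of U(3,8) are all 3-element subsets of 8 elements.
Number of bases = C(8,3) = 8! / (3! * 5!) = 56.

56


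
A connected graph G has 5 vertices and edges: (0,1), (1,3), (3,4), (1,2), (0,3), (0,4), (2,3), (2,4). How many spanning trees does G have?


By Kirchhoff's matrix tree theorem, the number of spanning trees equals
the determinant of any cofactor of the Laplacian matrix L.
G has 5 vertices and 8 edges.
Computing the (4 x 4) cofactor determinant gives 45.

45


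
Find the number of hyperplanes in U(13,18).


Hyperplanes of U(13,18) are flats of rank 12.
In a uniform matroid, these are exactly the (12)-element subsets.
Count = (18 choose 12) = 18564.

18564


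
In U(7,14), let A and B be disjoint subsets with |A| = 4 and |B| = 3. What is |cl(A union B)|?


|A union B| = 4 + 3 = 7 (disjoint).
In U(7,14), cl(S) = S if |S| < 7, else cl(S) = E.
Since 7 >= 7, cl(A union B) = E.
|cl(A union B)| = 14.

14


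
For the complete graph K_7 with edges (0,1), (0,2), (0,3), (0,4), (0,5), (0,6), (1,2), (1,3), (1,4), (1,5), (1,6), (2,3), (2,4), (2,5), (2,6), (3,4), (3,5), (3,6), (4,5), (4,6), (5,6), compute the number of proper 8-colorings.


P(K_7, k) = k(k-1)(k-2)...(k-6).
P(8) = (8) * (7) * (6) * (5) * (4) * (3) * (2) = 40320.

40320


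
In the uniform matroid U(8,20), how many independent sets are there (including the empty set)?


Independent sets of U(8,20) are all subsets of size <= 8.
Count = C(20,0) + C(20,1) + C(20,2) + C(20,3) + C(20,4) + C(20,5) + C(20,6) + C(20,7) + C(20,8)
     = 1 + 20 + 190 + 1140 + 4845 + 15504 + 38760 + 77520 + 125970
     = 263950.

263950


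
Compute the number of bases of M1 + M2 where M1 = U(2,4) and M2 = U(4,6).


Bases of a direct sum M1 + M2: |B| = |B(M1)| * |B(M2)|.
|B(U(2,4))| = C(4,2) = 6.
|B(U(4,6))| = C(6,4) = 15.
Total bases = 6 * 15 = 90.

90


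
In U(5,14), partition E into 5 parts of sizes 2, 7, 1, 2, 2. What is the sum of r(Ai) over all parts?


r(Ai) = min(|Ai|, 5) for each part.
Sum = min(2,5) + min(7,5) + min(1,5) + min(2,5) + min(2,5)
    = 2 + 5 + 1 + 2 + 2
    = 12.

12


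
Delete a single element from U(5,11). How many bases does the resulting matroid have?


Deleting e from U(5,11) gives U(5,10) since n > r.
Bases of U(5,10) = (10 choose 5) = 252.

252


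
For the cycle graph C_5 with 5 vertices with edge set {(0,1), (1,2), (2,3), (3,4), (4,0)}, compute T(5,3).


T(C_5; x,y) = x + x^2 + ... + x^(4) + y.
T(5,3) = 5^1 + 5^2 + 5^3 + 5^4 + 3
= 5 + 25 + 125 + 625 + 3
= 783.

783


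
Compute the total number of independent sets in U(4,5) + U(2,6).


For a direct sum, |I(M1+M2)| = |I(M1)| * |I(M2)|.
|I(U(4,5))| = sum C(5,k) for k=0..4 = 31.
|I(U(2,6))| = sum C(6,k) for k=0..2 = 22.
Total = 31 * 22 = 682.

682


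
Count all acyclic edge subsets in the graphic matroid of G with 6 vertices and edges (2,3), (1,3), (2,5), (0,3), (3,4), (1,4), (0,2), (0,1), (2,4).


An independent set in a graphic matroid is an acyclic edge subset.
G has 6 vertices and 9 edges.
Enumerate all 2^9 = 512 subsets, checking for acyclicity.
Total independent sets = 268.

268


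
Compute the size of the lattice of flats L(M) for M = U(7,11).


Flats of U(7,11): every subset of size < 7 is a flat, plus E itself.
Count = (11 choose 0) + (11 choose 1) + (11 choose 2) + (11 choose 3) + (11 choose 4) + (11 choose 5) + (11 choose 6) + 1
     = 1 + 11 + 55 + 165 + 330 + 462 + 462 + 1
     = 1487.

1487


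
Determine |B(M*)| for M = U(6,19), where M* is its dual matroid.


The dual of U(r,n) is U(n-r, n) = U(13,19).
Bases of U(13,19) are all (13)-element subsets.
|B(M*)| = (19 choose 13) = 27132.

27132


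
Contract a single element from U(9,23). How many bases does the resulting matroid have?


Contracting e from U(9,23) gives U(8,22).
Bases of U(8,22) = (22 choose 8) = 319770.

319770


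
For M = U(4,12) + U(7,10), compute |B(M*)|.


(M1+M2)* = M1* + M2*.
M1* = U(8,12), bases: C(12,8) = 495.
M2* = U(3,10), bases: C(10,3) = 120.
|B(M*)| = 495 * 120 = 59400.

59400


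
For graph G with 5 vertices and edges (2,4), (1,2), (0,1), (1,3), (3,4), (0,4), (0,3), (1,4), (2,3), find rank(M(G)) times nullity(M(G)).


r(M) = |V| - c = 5 - 1 = 4.
nullity = |E| - r(M) = 9 - 4 = 5.
Product = 4 * 5 = 20.

20


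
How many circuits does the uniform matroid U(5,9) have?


In U(5,9), circuits are the (6)-element subsets.
Any set of 6 elements is dependent, and removing any one element gives
an independent set of size 5, so it is a minimal dependent set.
Number of circuits = C(9,6) = 84.

84


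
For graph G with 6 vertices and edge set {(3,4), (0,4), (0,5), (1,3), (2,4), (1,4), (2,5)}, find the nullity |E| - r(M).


Cycle rank (nullity) = |E| - r(M) = |E| - (|V| - c).
|E| = 7, |V| = 6, c = 1.
Nullity = 7 - (6 - 1) = 7 - 5 = 2.

2


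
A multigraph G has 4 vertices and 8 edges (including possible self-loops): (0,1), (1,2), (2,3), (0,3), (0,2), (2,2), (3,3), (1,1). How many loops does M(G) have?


In a graphic matroid, a loop is a self-loop edge (u,u) with rank 0.
Examining all 8 edges for self-loops...
Self-loops found: (2,2), (3,3), (1,1)
Number of loops = 3.

3


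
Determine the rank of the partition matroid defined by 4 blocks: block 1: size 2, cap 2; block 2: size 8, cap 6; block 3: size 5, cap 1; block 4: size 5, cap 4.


Rank of a partition matroid = sum of min(|Si|, ci) for each block.
= min(2,2) + min(8,6) + min(5,1) + min(5,4)
= 2 + 6 + 1 + 4
= 13.

13


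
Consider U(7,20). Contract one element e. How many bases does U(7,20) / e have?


Contracting e from U(7,20) gives U(6,19).
Bases of U(6,19) = (19 choose 6) = 27132.

27132


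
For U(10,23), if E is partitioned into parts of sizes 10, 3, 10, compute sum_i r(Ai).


r(Ai) = min(|Ai|, 10) for each part.
Sum = min(10,10) + min(3,10) + min(10,10)
    = 10 + 3 + 10
    = 23.

23


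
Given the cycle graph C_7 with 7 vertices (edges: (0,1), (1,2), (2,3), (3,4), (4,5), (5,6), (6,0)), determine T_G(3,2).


T(C_7; x,y) = x + x^2 + ... + x^(6) + y.
T(3,2) = 3^1 + 3^2 + 3^3 + 3^4 + 3^5 + 3^6 + 2
= 3 + 9 + 27 + 81 + 243 + 729 + 2
= 1094.

1094


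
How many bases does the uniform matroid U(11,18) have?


Bases of U(11,18) are all 11-element subsets of the 18-element ground set.
Number of bases = C(18,11).
C(18,11) = 31824.

31824


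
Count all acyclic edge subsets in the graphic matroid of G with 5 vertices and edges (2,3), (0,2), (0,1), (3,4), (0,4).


An independent set in a graphic matroid is an acyclic edge subset.
G has 5 vertices and 5 edges.
Enumerate all 2^5 = 32 subsets, checking for acyclicity.
Total independent sets = 30.

30


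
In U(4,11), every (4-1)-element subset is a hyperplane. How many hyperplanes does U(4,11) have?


Hyperplanes of U(4,11) are flats of rank 3.
In a uniform matroid, these are exactly the (3)-element subsets.
Count = C(11,3) = (11 * 10 * 9) / (1 * 2 * 3) = 165.

165


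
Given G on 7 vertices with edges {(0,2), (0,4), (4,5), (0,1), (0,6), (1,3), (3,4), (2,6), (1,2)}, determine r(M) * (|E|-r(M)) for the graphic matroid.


r(M) = |V| - c = 7 - 1 = 6.
nullity = |E| - r(M) = 9 - 6 = 3.
Product = 6 * 3 = 18.

18


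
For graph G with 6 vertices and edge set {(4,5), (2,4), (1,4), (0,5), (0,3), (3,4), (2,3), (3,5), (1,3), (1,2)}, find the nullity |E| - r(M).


Cycle rank (nullity) = |E| - r(M) = |E| - (|V| - c).
|E| = 10, |V| = 6, c = 1.
Nullity = 10 - (6 - 1) = 10 - 5 = 5.

5


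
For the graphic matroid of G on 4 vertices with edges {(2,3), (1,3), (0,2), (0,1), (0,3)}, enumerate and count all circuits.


A circuit in a graphic matroid = edge set of a simple cycle.
G has 4 vertices and 5 edges.
Enumerating all minimal edge subsets forming cycles...
Total circuits found: 3.

3


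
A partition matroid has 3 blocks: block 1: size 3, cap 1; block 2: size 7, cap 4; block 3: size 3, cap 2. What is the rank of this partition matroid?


Rank of a partition matroid = sum of min(|Si|, ci) for each block.
= min(3,1) + min(7,4) + min(3,2)
= 1 + 4 + 2
= 7.

7


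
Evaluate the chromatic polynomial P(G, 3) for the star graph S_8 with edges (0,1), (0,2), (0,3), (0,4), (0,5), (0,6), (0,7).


P(tree, k) = k * (k-1)^(7) for any tree on 8 vertices.
P(3) = 3 * 2^7 = 3 * 128 = 384.

384


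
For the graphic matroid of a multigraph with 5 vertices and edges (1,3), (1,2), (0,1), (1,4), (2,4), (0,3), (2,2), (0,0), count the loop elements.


In a graphic matroid, a loop is a self-loop edge (u,u) with rank 0.
Examining all 8 edges for self-loops...
Self-loops found: (2,2), (0,0)
Number of loops = 2.

2


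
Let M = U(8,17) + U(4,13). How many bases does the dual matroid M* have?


(M1+M2)* = M1* + M2*.
M1* = U(9,17), bases: C(17,9) = 24310.
M2* = U(9,13), bases: C(13,9) = 715.
|B(M*)| = 24310 * 715 = 17381650.

17381650


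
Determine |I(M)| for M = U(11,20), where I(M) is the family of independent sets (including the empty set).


Independent sets of U(11,20) are all subsets of size <= 11.
Count = (20 choose 0) + (20 choose 1) + (20 choose 2) + (20 choose 3) + (20 choose 4) + (20 choose 5) + (20 choose 6) + (20 choose 7) + (20 choose 8) + (20 choose 9) + (20 choose 10) + (20 choose 11)
     = 1 + 20 + 190 + 1140 + 4845 + 15504 + 38760 + 77520 + 125970 + 167960 + 184756 + 167960
     = 784626.

784626


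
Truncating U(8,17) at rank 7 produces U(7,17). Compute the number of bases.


Truncating U(8,17) to rank 7 gives U(7,17).
Bases of U(7,17) are all 7-element subsets of 17 elements.
Number of bases = C(17,7) = 19448.

19448


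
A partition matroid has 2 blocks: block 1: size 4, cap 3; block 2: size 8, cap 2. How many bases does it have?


A basis picks exactly ci elements from block i.
Number of bases = product of C(|Si|, ci).
= C(4,3) * C(8,2)
= 4 * 28
= 112.

112


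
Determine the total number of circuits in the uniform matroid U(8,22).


In U(8,22), circuits are the (9)-element subsets.
Any set of 9 elements is dependent, and removing any one element gives
an independent set of size 8, so it is a minimal dependent set.
Number of circuits = C(22,9) = 497420.

497420


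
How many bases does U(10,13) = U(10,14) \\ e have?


Deleting e from U(10,14) gives U(10,13) since n > r.
Bases of U(10,13) = C(13,10) = 286.

286


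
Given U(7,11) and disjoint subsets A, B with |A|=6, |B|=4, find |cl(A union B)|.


|A union B| = 6 + 4 = 10 (disjoint).
In U(7,11), cl(S) = S if |S| < 7, else cl(S) = E.
Since 10 >= 7, cl(A union B) = E.
|cl(A union B)| = 11.

11


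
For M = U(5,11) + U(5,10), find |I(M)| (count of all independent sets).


For a direct sum, |I(M1+M2)| = |I(M1)| * |I(M2)|.
|I(U(5,11))| = sum C(11,k) for k=0..5 = 1024.
|I(U(5,10))| = sum C(10,k) for k=0..5 = 638.
Total = 1024 * 638 = 653312.

653312


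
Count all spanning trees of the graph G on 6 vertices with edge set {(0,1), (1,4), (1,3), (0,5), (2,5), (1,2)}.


By Kirchhoff's matrix tree theorem, the number of spanning trees equals
the determinant of any cofactor of the Laplacian matrix L.
G has 6 vertices and 6 edges.
Computing the (5 x 5) cofactor determinant gives 4.

4


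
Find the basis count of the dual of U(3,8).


The dual of U(r,n) is U(n-r, n) = U(5,8).
Bases of U(5,8) are all (5)-element subsets.
|B(M*)| = C(8,5) = 8! / (5! * 3!) = 56.

56


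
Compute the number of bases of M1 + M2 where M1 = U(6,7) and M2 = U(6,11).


Bases of a direct sum M1 + M2: |B| = |B(M1)| * |B(M2)|.
|B(U(6,7))| = C(7,6) = 7.
|B(U(6,11))| = C(11,6) = 462.
Total bases = 7 * 462 = 3234.

3234


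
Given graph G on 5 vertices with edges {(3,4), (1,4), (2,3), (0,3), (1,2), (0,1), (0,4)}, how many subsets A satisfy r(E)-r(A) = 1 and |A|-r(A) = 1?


R(x,y) = sum over A in 2^E of x^(r(E)-r(A)) * y^(|A|-r(A)).
G has 5 vertices, 7 edges. r(E) = 4.
Enumerate all 2^7 = 128 subsets.
Count subsets with r(E)-r(A)=1 and |A|-r(A)=1: 11.

11


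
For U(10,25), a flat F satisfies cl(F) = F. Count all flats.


Flats of U(10,25): every subset of size < 10 is a flat, plus E itself.
Count = (25 choose 0) + (25 choose 1) + (25 choose 2) + (25 choose 3) + (25 choose 4) + (25 choose 5) + (25 choose 6) + (25 choose 7) + (25 choose 8) + (25 choose 9) + 1
     = 1 + 25 + 300 + 2300 + 12650 + 53130 + 177100 + 480700 + 1081575 + 2042975 + 1
     = 3850757.

3850757


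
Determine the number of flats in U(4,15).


Flats of U(4,15): every subset of size < 4 is a flat, plus E itself.
Count = C(15,0) + C(15,1) + C(15,2) + C(15,3) + 1
     = 1 + 15 + 105 + 455 + 1
     = 577.

577


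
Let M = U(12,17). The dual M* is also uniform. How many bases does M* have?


The dual of U(r,n) is U(n-r, n) = U(5,17).
Bases of U(5,17) are all (5)-element subsets.
|B(M*)| = (17 choose 5) = 6188.

6188


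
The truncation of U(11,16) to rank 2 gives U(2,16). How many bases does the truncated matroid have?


Truncating U(11,16) to rank 2 gives U(2,16).
Bases of U(2,16) are all 2-element subsets of 16 elements.
Number of bases = (16 choose 2) = 120.

120


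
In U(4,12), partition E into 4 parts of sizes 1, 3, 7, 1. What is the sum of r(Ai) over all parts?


r(Ai) = min(|Ai|, 4) for each part.
Sum = min(1,4) + min(3,4) + min(7,4) + min(1,4)
    = 1 + 3 + 4 + 1
    = 9.

9


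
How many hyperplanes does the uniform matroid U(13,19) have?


Hyperplanes of U(13,19) are flats of rank 12.
In a uniform matroid, these are exactly the (12)-element subsets.
Count = (19 choose 12) = 50388.

50388


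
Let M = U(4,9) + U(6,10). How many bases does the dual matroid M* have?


(M1+M2)* = M1* + M2*.
M1* = U(5,9), bases: C(9,5) = 126.
M2* = U(4,10), bases: C(10,4) = 210.
|B(M*)| = 126 * 210 = 26460.

26460


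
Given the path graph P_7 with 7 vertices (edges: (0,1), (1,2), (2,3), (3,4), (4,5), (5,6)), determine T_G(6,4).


A path on 7 vertices is a tree with 6 edges.
T(x,y) = x^(6) for any tree.
T(6,4) = 6^6 = 46656.

46656


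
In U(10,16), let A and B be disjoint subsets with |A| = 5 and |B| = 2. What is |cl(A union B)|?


|A union B| = 5 + 2 = 7 (disjoint).
In U(10,16), cl(S) = S if |S| < 10, else cl(S) = E.
Since 7 < 10, cl(A union B) = A union B.
|cl(A union B)| = 7.

7


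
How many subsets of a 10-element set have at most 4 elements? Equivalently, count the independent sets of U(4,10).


Independent sets of U(4,10) are all subsets of size <= 4.
Count = (10 choose 0) + (10 choose 1) + (10 choose 2) + (10 choose 3) + (10 choose 4)
     = 1 + 10 + 45 + 120 + 210
     = 386.

386


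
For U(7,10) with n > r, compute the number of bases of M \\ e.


Deleting e from U(7,10) gives U(7,9) since n > r.
Bases of U(7,9) = (9 choose 7) = 36.

36


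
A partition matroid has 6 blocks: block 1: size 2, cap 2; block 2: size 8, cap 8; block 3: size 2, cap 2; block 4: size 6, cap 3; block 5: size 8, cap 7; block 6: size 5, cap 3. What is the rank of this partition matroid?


Rank of a partition matroid = sum of min(|Si|, ci) for each block.
= min(2,2) + min(8,8) + min(2,2) + min(6,3) + min(8,7) + min(5,3)
= 2 + 8 + 2 + 3 + 7 + 3
= 25.

25


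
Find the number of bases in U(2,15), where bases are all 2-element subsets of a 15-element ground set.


Bases of U(2,15) are all 2-element subsets of the 15-element ground set.
Number of bases = C(15,2).
C(15,2) = (15 * 14) / (1 * 2) = 105.

105


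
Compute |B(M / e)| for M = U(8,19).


Contracting e from U(8,19) gives U(7,18).
Bases of U(7,18) = (18 choose 7) = 31824.

31824


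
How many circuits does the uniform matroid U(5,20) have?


In U(5,20), circuits are the (6)-element subsets.
Any set of 6 elements is dependent, and removing any one element gives
an independent set of size 5, so it is a minimal dependent set.
Number of circuits = C(20,6) = 38760.

38760


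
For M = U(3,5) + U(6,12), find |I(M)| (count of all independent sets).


For a direct sum, |I(M1+M2)| = |I(M1)| * |I(M2)|.
|I(U(3,5))| = sum C(5,k) for k=0..3 = 26.
|I(U(6,12))| = sum C(12,k) for k=0..6 = 2510.
Total = 26 * 2510 = 65260.

65260
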